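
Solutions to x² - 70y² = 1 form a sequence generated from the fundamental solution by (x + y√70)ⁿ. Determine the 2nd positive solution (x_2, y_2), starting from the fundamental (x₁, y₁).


Step 1: Find the fundamental solution (x₁, y₁) of x² - 70y² = 1.
  Expand √70 as a continued fraction. a₀ = ⌊√70⌋ = 8; iterate m_{k+1} = d_k·a_k − m_k, d_{k+1} = (70 − m_{k+1}²)/d_k, a_{k+1} = ⌊(a₀ + m_{k+1})/d_{k+1}⌋ (starting m₀ = 0, d₀ = 1), with convergents p_k = a_k·p_{k-1} + p_{k-2}, q_k = a_k·q_{k-1} + q_{k-2} (p₋₁ = 1, q₋₁ = 0):
  k = 0: a₀ = 8; p₀/q₀ = 8/1; p₀² − 70·q₀² = 64 − 70 = -6.
  k = 1: m = 8, d = 6, a = ⌊(8 + 8)/6⌋ = 2; p/q = (2·8 + 1)/(2·1 + 0) = 17/2; p² − 70·q² = 289 − 280 = 9.
  k = 2: m = 4, d = 9, a = ⌊(8 + 4)/9⌋ = 1; p/q = (1·17 + 8)/(1·2 + 1) = 25/3; p² − 70·q² = 625 − 630 = -5.
  k = 3: m = 5, d = 5, a = ⌊(8 + 5)/5⌋ = 2; p/q = (2·25 + 17)/(2·3 + 2) = 67/8; p² − 70·q² = 4489 − 4480 = 9.
  k = 4: m = 5, d = 9, a = ⌊(8 + 5)/9⌋ = 1; p/q = (1·67 + 25)/(1·8 + 3) = 92/11; p² − 70·q² = 8464 − 8470 = -6.
  k = 5: m = 4, d = 6, a = ⌊(8 + 4)/6⌋ = 2; p/q = (2·92 + 67)/(2·11 + 8) = 251/30; p² − 70·q² = 63001 − 63000 = 1.
  The first convergent with p² − 70·q² = 1 gives the fundamental solution (x₁, y₁) = (251, 30).
Step 2: Apply the recurrence (x_{n+1}, y_{n+1}) = (x₁x_n + 70y₁y_n, x₁y_n + y₁x_n) repeatedly.
  From (x_1, y_1) = (251, 30): x_2 = 251·251 + 70·30·30 = 126001; y_2 = 251·30 + 30·251 = 15060.
Step 3: Verify x_2² - 70·y_2² = 15876252001 - 15876252000 = 1 (should be 1). ✓

(x_1, y_1) = (251, 30); (x_2, y_2) = (126001, 15060).


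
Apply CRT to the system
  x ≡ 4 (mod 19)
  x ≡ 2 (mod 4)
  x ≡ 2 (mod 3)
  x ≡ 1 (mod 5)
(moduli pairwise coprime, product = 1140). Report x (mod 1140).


Product of moduli M = 19 · 4 · 3 · 5 = 1140.
Merge one congruence at a time:
  Start: x ≡ 4 (mod 19).
  Combine with x ≡ 2 (mod 4); new modulus lcm = 76.
    Write x = 4 + 19·t and substitute into x ≡ 2 (mod 4): 19·t ≡ 2 − 4 = -2 (mod 4).
    Reduce coefficients mod 4: 3·t ≡ 2 (mod 4).
    The inverse of 3 mod 4 is 3 (since 3·3 = 9 = 2·4 + 1), so t ≡ 3·2 = 6 ≡ 2 (mod 4).
    Then x = 4 + 19·2 = 42, valid modulo lcm(19, 4) = 76: x ≡ 42 (mod 76).
  Combine with x ≡ 2 (mod 3); new modulus lcm = 228.
    Write x = 42 + 76·t and substitute into x ≡ 2 (mod 3): 76·t ≡ 2 − 42 = -40 (mod 3).
    Reduce coefficients mod 3: 1·t ≡ 2 (mod 3).
    So t ≡ 2 (mod 3).
    Then x = 42 + 76·2 = 194, valid modulo lcm(76, 3) = 228: x ≡ 194 (mod 228).
  Combine with x ≡ 1 (mod 5); new modulus lcm = 1140.
    Write x = 194 + 228·t and substitute into x ≡ 1 (mod 5): 228·t ≡ 1 − 194 = -193 (mod 5).
    Reduce coefficients mod 5: 3·t ≡ 2 (mod 5).
    The inverse of 3 mod 5 is 2 (since 3·2 = 6 = 1·5 + 1), so t ≡ 2·2 = 4 ≡ 4 (mod 5).
    Then x = 194 + 228·4 = 1106, valid modulo lcm(228, 5) = 1140: x ≡ 1106 (mod 1140).
Verify against each original: 1106 mod 19 = 4, 1106 mod 4 = 2, 1106 mod 3 = 2, 1106 mod 5 = 1.

x ≡ 1106 (mod 1140).


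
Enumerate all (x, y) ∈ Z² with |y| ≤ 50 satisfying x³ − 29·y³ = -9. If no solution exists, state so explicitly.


The equation is x³ - 29y³ = -9. For fixed y, x³ = 29·y³ − 9, so a solution requires the RHS to be a perfect cube.
Strategy: iterate y from -50 to 50, compute RHS = 29·y³ − 9, and check whether it is a (positive or negative) perfect cube.
Check small values of y:
  y = 0: RHS = -9 is not a perfect cube.
  y = 1: RHS = 20 is not a perfect cube.
  y = -1: RHS = -38 is not a perfect cube.
  y = 2: RHS = 223 is not a perfect cube.
  y = -2: RHS = -241 is not a perfect cube.
  y = 3: RHS = 774 is not a perfect cube.
  y = -3: RHS = -792 is not a perfect cube.
Continuing the search up to |y| = 50 finds no solutions either.
No (x, y) in the scanned range satisfies the equation.

No integer solutions with |y| ≤ 50.


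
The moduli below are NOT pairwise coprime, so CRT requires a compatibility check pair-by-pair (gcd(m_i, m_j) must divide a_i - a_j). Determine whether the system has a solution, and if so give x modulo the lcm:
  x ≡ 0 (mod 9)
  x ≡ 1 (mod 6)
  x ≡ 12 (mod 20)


Moduli 9, 6, 20 are not pairwise coprime, so CRT works modulo lcm(m_i) when all pairwise compatibility conditions hold.
Pairwise compatibility: gcd(m_i, m_j) must divide a_i - a_j for every pair.
Merge one congruence at a time:
  Start: x ≡ 0 (mod 9).
  Combine with x ≡ 1 (mod 6): gcd(9, 6) = 3, and 1 - 0 = 1 is NOT divisible by 3.
    ⇒ system is inconsistent (no integer solution).

No solution (the system is inconsistent).


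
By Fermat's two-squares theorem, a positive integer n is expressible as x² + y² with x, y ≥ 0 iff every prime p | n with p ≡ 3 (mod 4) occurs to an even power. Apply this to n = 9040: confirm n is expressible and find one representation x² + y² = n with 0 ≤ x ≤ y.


Step 1: Factor n = 9040 = 2^4 · 5 · 113.
Step 2: Check the mod-4 condition on each prime factor: 2 = 2 (special); 5 ≡ 1 (mod 4), exponent 1; 113 ≡ 1 (mod 4), exponent 1.
All primes ≡ 3 (mod 4) appear to even exponent (or don't appear), so by the two-squares theorem n IS expressible as a sum of two squares.
Step 3: Build a representation. Group n = k² · m with k = 4 and m = 5 · 113 = 565 (a product of primes ≡ 1 (mod 4)); a representation of m scales to one of n via (k·x)² + (k·y)² = k²(x² + y²). Each prime p ≡ 1 (mod 4) is itself a sum of two squares; find a² by testing p − a² for a perfect square:
  5: 5 − 1² = 4 = 2² ⇒ 5 = 1² + 2².
  113: 113 − 1² = 112, 113 − 2² = 109, 113 − 3² = 104, 113 − 4² = 97, 113 − 5² = 88, 113 − 6² = 77, 113 − 7² = 64 = 8² ⇒ 113 = 7² + 8².
  Combine using the Brahmagupta–Fibonacci identity (a² + b²)(c² + d²) = (ac − bd)² + (ad + bc)² = (ac + bd)² + (ad − bc)²:
  5 · 113 = 565: from (1² + 2²)(7² + 8²), take (1·7 − 2·8, 1·8 + 2·7) = (7 − 16, 8 + 14) = (-9, 22); dropping signs (only squares matter) gives (9, 22); check 9² + 22² = 81 + 484 = 565 ✓.
  Scale by k = 4: (4·9, 4·22) = (36, 88).
Step 4: Order so x ≤ y and verify: 36² + 88² = 1296 + 7744 = 9040 = n. ✓

n = 9040 = 36² + 88² (one valid representation with x ≤ y).


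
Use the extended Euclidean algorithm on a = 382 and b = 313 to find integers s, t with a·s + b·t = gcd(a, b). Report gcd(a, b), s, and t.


Euclidean algorithm on (382, 313) — divide until remainder is 0:
  382 = 1 · 313 + 69
  313 = 4 · 69 + 37
  69 = 1 · 37 + 32
  37 = 1 · 32 + 5
  32 = 6 · 5 + 2
  5 = 2 · 2 + 1
  2 = 2 · 1 + 0
gcd(382, 313) = 1.
Track Bezout coefficients alongside the remainders: start with r₀ = 382 = a·1 + b·0 (s = 1, t = 0) and r₁ = 313 = a·0 + b·1 (s = 0, t = 1); each new remainder r_{k+1} = r_{k-1} − q_k·r_k inherits s_{k+1} = s_{k-1} − q_k·s_k, t_{k+1} = t_{k-1} − q_k·t_k, so r_k = a·s_k + b·t_k at every step:
  q = 1: r = 69, s = 1 − 1·0 = 1, t = 0 − 1·1 = -1  (check: 382·1 + 313·(-1) = 69)
  q = 4: r = 37, s = 0 − 4·1 = -4, t = 1 − 4·(-1) = 5  (check: 382·(-4) + 313·5 = 37)
  q = 1: r = 32, s = 1 − 1·(-4) = 5, t = -1 − 1·5 = -6  (check: 382·5 + 313·(-6) = 32)
  q = 1: r = 5, s = -4 − 1·5 = -9, t = 5 − 1·(-6) = 11  (check: 382·(-9) + 313·11 = 5)
  q = 6: r = 2, s = 5 − 6·(-9) = 59, t = -6 − 6·11 = -72  (check: 382·59 + 313·(-72) = 2)
  q = 2: r = 1, s = -9 − 2·59 = -127, t = 11 − 2·(-72) = 155  (check: 382·(-127) + 313·155 = 1)
The row with r = 1 (the gcd) gives the Bezout coefficients s = -127, t = 155.
Result: 382 · (-127) + 313 · (155) = 1.

gcd(382, 313) = 1; s = -127, t = 155 (check: 382·(-127) + 313·155 = 1).


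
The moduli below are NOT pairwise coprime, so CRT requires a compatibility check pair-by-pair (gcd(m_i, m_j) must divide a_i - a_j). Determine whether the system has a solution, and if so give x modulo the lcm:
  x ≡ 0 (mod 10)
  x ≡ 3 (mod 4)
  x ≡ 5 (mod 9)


Moduli 10, 4, 9 are not pairwise coprime, so CRT works modulo lcm(m_i) when all pairwise compatibility conditions hold.
Pairwise compatibility: gcd(m_i, m_j) must divide a_i - a_j for every pair.
Merge one congruence at a time:
  Start: x ≡ 0 (mod 10).
  Combine with x ≡ 3 (mod 4): gcd(10, 4) = 2, and 3 - 0 = 3 is NOT divisible by 2.
    ⇒ system is inconsistent (no integer solution).

No solution (the system is inconsistent).


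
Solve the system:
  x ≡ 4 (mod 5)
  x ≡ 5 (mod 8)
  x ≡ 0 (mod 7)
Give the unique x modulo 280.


Moduli 5, 8, 7 are pairwise coprime; by CRT there is a unique solution modulo M = 5 · 8 · 7 = 280.
Solve pairwise, accumulating the modulus:
  Start with x ≡ 4 (mod 5).
  Combine with x ≡ 5 (mod 8): since gcd(5, 8) = 1, we get a unique residue mod 40.
    Write x = 4 + 5·t and substitute into x ≡ 5 (mod 8): 5·t ≡ 5 − 4 = 1 (mod 8).
    The inverse of 5 mod 8 is 5 (since 5·5 = 25 = 3·8 + 1), so t ≡ 5·1 = 5 ≡ 5 (mod 8).
    Then x = 4 + 5·5 = 29, valid modulo lcm(5, 8) = 40: x ≡ 29 (mod 40).
  Combine with x ≡ 0 (mod 7): since gcd(40, 7) = 1, we get a unique residue mod 280.
    Write x = 29 + 40·t and substitute into x ≡ 0 (mod 7): 40·t ≡ 0 − 29 = -29 (mod 7).
    Reduce coefficients mod 7: 5·t ≡ 6 (mod 7).
    The inverse of 5 mod 7 is 3 (since 5·3 = 15 = 2·7 + 1), so t ≡ 3·6 = 18 ≡ 4 (mod 7).
    Then x = 29 + 40·4 = 189, valid modulo lcm(40, 7) = 280: x ≡ 189 (mod 280).
Verify: 189 mod 5 = 4 ✓, 189 mod 8 = 5 ✓, 189 mod 7 = 0 ✓.

x ≡ 189 (mod 280).


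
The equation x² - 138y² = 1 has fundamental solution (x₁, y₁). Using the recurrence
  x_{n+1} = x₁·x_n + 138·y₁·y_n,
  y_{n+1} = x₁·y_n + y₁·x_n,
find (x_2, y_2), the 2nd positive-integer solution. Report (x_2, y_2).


Step 1: Find the fundamental solution (x₁, y₁) of x² - 138y² = 1.
  Expand √138 as a continued fraction. a₀ = ⌊√138⌋ = 11; iterate m_{k+1} = d_k·a_k − m_k, d_{k+1} = (138 − m_{k+1}²)/d_k, a_{k+1} = ⌊(a₀ + m_{k+1})/d_{k+1}⌋ (starting m₀ = 0, d₀ = 1), with convergents p_k = a_k·p_{k-1} + p_{k-2}, q_k = a_k·q_{k-1} + q_{k-2} (p₋₁ = 1, q₋₁ = 0):
  k = 0: a₀ = 11; p₀/q₀ = 11/1; p₀² − 138·q₀² = 121 − 138 = -17.
  k = 1: m = 11, d = 17, a = ⌊(11 + 11)/17⌋ = 1; p/q = (1·11 + 1)/(1·1 + 0) = 12/1; p² − 138·q² = 144 − 138 = 6.
  k = 2: m = 6, d = 6, a = ⌊(11 + 6)/6⌋ = 2; p/q = (2·12 + 11)/(2·1 + 1) = 35/3; p² − 138·q² = 1225 − 1242 = -17.
  k = 3: m = 6, d = 17, a = ⌊(11 + 6)/17⌋ = 1; p/q = (1·35 + 12)/(1·3 + 1) = 47/4; p² − 138·q² = 2209 − 2208 = 1.
  The first convergent with p² − 138·q² = 1 gives the fundamental solution (x₁, y₁) = (47, 4).
Step 2: Apply the recurrence (x_{n+1}, y_{n+1}) = (x₁x_n + 138y₁y_n, x₁y_n + y₁x_n) repeatedly.
  From (x_1, y_1) = (47, 4): x_2 = 47·47 + 138·4·4 = 4417; y_2 = 47·4 + 4·47 = 376.
Step 3: Verify x_2² - 138·y_2² = 19509889 - 19509888 = 1 (should be 1). ✓

(x_1, y_1) = (47, 4); (x_2, y_2) = (4417, 376).


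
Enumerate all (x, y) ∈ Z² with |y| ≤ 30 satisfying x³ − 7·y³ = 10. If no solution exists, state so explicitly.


The equation is x³ - 7y³ = 10. For fixed y, x³ = 7·y³ + 10, so a solution requires the RHS to be a perfect cube.
Strategy: iterate y from -30 to 30, compute RHS = 7·y³ + 10, and check whether it is a (positive or negative) perfect cube.
Check small values of y:
  y = 0: RHS = 10 is not a perfect cube.
  y = 1: RHS = 17 is not a perfect cube.
  y = -1: RHS = 3 is not a perfect cube.
  y = 2: RHS = 66 is not a perfect cube.
  y = -2: RHS = -46 is not a perfect cube.
  y = 3: RHS = 199 is not a perfect cube.
  y = -3: RHS = -179 is not a perfect cube.
Continuing the search up to |y| = 30 finds no solutions either.
No (x, y) in the scanned range satisfies the equation.

No integer solutions with |y| ≤ 30.


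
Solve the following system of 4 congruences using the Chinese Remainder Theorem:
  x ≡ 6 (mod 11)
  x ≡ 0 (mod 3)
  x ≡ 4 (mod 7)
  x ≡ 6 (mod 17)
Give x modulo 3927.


Product of moduli M = 11 · 3 · 7 · 17 = 3927.
Merge one congruence at a time:
  Start: x ≡ 6 (mod 11).
  Combine with x ≡ 0 (mod 3); new modulus lcm = 33.
    Write x = 6 + 11·t and substitute into x ≡ 0 (mod 3): 11·t ≡ 0 − 6 = -6 (mod 3).
    Reduce coefficients mod 3: 2·t ≡ 0 (mod 3).
    The inverse of 2 mod 3 is 2 (since 2·2 = 4 = 1·3 + 1), so t ≡ 2·0 = 0 ≡ 0 (mod 3).
    Then x = 6 + 11·0 = 6, valid modulo lcm(11, 3) = 33: x ≡ 6 (mod 33).
  Combine with x ≡ 4 (mod 7); new modulus lcm = 231.
    Write x = 6 + 33·t and substitute into x ≡ 4 (mod 7): 33·t ≡ 4 − 6 = -2 (mod 7).
    Reduce coefficients mod 7: 5·t ≡ 5 (mod 7).
    The inverse of 5 mod 7 is 3 (since 5·3 = 15 = 2·7 + 1), so t ≡ 3·5 = 15 ≡ 1 (mod 7).
    Then x = 6 + 33·1 = 39, valid modulo lcm(33, 7) = 231: x ≡ 39 (mod 231).
  Combine with x ≡ 6 (mod 17); new modulus lcm = 3927.
    Write x = 39 + 231·t and substitute into x ≡ 6 (mod 17): 231·t ≡ 6 − 39 = -33 (mod 17).
    Reduce coefficients mod 17: 10·t ≡ 1 (mod 17).
    The inverse of 10 mod 17 is 12 (since 10·12 = 120 = 7·17 + 1), so t ≡ 12·1 = 12 ≡ 12 (mod 17).
    Then x = 39 + 231·12 = 2811, valid modulo lcm(231, 17) = 3927: x ≡ 2811 (mod 3927).
Verify against each original: 2811 mod 11 = 6, 2811 mod 3 = 0, 2811 mod 7 = 4, 2811 mod 17 = 6.

x ≡ 2811 (mod 3927).


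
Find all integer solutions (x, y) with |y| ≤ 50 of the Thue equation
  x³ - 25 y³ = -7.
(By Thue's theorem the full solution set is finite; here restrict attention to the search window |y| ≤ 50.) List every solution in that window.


The equation is x³ - 25y³ = -7. For fixed y, x³ = 25·y³ − 7, so a solution requires the RHS to be a perfect cube.
Strategy: iterate y from -50 to 50, compute RHS = 25·y³ − 7, and check whether it is a (positive or negative) perfect cube.
Check small values of y:
  y = 0: RHS = -7 is not a perfect cube.
  y = 1: RHS = 18 is not a perfect cube.
  y = -1: RHS = -32 is not a perfect cube.
  y = 2: RHS = 193 is not a perfect cube.
  y = -2: RHS = -207 is not a perfect cube.
  y = 3: RHS = 668 is not a perfect cube.
  y = -3: RHS = -682 is not a perfect cube.
Continuing the search up to |y| = 50 finds no solutions either.
No (x, y) in the scanned range satisfies the equation.

No integer solutions with |y| ≤ 50.


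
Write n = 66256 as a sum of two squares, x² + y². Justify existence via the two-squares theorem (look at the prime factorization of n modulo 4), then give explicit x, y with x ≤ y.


Step 1: Factor n = 66256 = 2^4 · 41 · 101.
Step 2: Check the mod-4 condition on each prime factor: 2 = 2 (special); 41 ≡ 1 (mod 4), exponent 1; 101 ≡ 1 (mod 4), exponent 1.
All primes ≡ 3 (mod 4) appear to even exponent (or don't appear), so by the two-squares theorem n IS expressible as a sum of two squares.
Step 3: Build a representation. Group n = k² · m with k = 4 and m = 41 · 101 = 4141 (a product of primes ≡ 1 (mod 4)); a representation of m scales to one of n via (k·x)² + (k·y)² = k²(x² + y²). Each prime p ≡ 1 (mod 4) is itself a sum of two squares; find a² by testing p − a² for a perfect square:
  41: 41 − 1² = 40, 41 − 2² = 37, 41 − 3² = 32, 41 − 4² = 25 = 5² ⇒ 41 = 4² + 5².
  101: 101 − 1² = 100 = 10² ⇒ 101 = 1² + 10².
  Combine using the Brahmagupta–Fibonacci identity (a² + b²)(c² + d²) = (ac − bd)² + (ad + bc)² = (ac + bd)² + (ad − bc)²:
  41 · 101 = 4141: from (4² + 5²)(1² + 10²), take (4·1 − 5·10, 4·10 + 5·1) = (4 − 50, 40 + 5) = (-46, 45); dropping signs (only squares matter) gives (46, 45); check 46² + 45² = 2116 + 2025 = 4141 ✓.
  Scale by k = 4: (4·46, 4·45) = (184, 180).
Step 4: Order so x ≤ y and verify: 180² + 184² = 32400 + 33856 = 66256 = n. ✓

n = 66256 = 180² + 184² (one valid representation with x ≤ y).


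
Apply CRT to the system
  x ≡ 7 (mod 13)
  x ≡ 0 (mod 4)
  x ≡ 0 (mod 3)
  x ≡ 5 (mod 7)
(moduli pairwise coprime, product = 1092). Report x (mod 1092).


Product of moduli M = 13 · 4 · 3 · 7 = 1092.
Merge one congruence at a time:
  Start: x ≡ 7 (mod 13).
  Combine with x ≡ 0 (mod 4); new modulus lcm = 52.
    Write x = 7 + 13·t and substitute into x ≡ 0 (mod 4): 13·t ≡ 0 − 7 = -7 (mod 4).
    Reduce coefficients mod 4: 1·t ≡ 1 (mod 4).
    So t ≡ 1 (mod 4).
    Then x = 7 + 13·1 = 20, valid modulo lcm(13, 4) = 52: x ≡ 20 (mod 52).
  Combine with x ≡ 0 (mod 3); new modulus lcm = 156.
    Write x = 20 + 52·t and substitute into x ≡ 0 (mod 3): 52·t ≡ 0 − 20 = -20 (mod 3).
    Reduce coefficients mod 3: 1·t ≡ 1 (mod 3).
    So t ≡ 1 (mod 3).
    Then x = 20 + 52·1 = 72, valid modulo lcm(52, 3) = 156: x ≡ 72 (mod 156).
  Combine with x ≡ 5 (mod 7); new modulus lcm = 1092.
    Write x = 72 + 156·t and substitute into x ≡ 5 (mod 7): 156·t ≡ 5 − 72 = -67 (mod 7).
    Reduce coefficients mod 7: 2·t ≡ 3 (mod 7).
    The inverse of 2 mod 7 is 4 (since 2·4 = 8 = 1·7 + 1), so t ≡ 4·3 = 12 ≡ 5 (mod 7).
    Then x = 72 + 156·5 = 852, valid modulo lcm(156, 7) = 1092: x ≡ 852 (mod 1092).
Verify against each original: 852 mod 13 = 7, 852 mod 4 = 0, 852 mod 3 = 0, 852 mod 7 = 5.

x ≡ 852 (mod 1092).


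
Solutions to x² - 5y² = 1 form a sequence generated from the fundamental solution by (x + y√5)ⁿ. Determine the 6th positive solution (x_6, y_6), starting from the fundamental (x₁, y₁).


Step 1: Find the fundamental solution (x₁, y₁) of x² - 5y² = 1.
  Expand √5 as a continued fraction. a₀ = ⌊√5⌋ = 2; iterate m_{k+1} = d_k·a_k − m_k, d_{k+1} = (5 − m_{k+1}²)/d_k, a_{k+1} = ⌊(a₀ + m_{k+1})/d_{k+1}⌋ (starting m₀ = 0, d₀ = 1), with convergents p_k = a_k·p_{k-1} + p_{k-2}, q_k = a_k·q_{k-1} + q_{k-2} (p₋₁ = 1, q₋₁ = 0):
  k = 0: a₀ = 2; p₀/q₀ = 2/1; p₀² − 5·q₀² = 4 − 5 = -1.
  k = 1: m = 2, d = 1, a = ⌊(2 + 2)/1⌋ = 4; p/q = (4·2 + 1)/(4·1 + 0) = 9/4; p² − 5·q² = 81 − 80 = 1.
  The first convergent with p² − 5·q² = 1 gives the fundamental solution (x₁, y₁) = (9, 4).
Step 2: Apply the recurrence (x_{n+1}, y_{n+1}) = (x₁x_n + 5y₁y_n, x₁y_n + y₁x_n) repeatedly.
  From (x_1, y_1) = (9, 4): x_2 = 9·9 + 5·4·4 = 161; y_2 = 9·4 + 4·9 = 72.
  From (x_2, y_2) = (161, 72): x_3 = 9·161 + 5·4·72 = 2889; y_3 = 9·72 + 4·161 = 1292.
  From (x_3, y_3) = (2889, 1292): x_4 = 9·2889 + 5·4·1292 = 51841; y_4 = 9·1292 + 4·2889 = 23184.
  From (x_4, y_4) = (51841, 23184): x_5 = 9·51841 + 5·4·23184 = 930249; y_5 = 9·23184 + 4·51841 = 416020.
  From (x_5, y_5) = (930249, 416020): x_6 = 9·930249 + 5·4·416020 = 16692641; y_6 = 9·416020 + 4·930249 = 7465176.
Step 3: Verify x_6² - 5·y_6² = 278644263554881 - 278644263554880 = 1 (should be 1). ✓

(x_1, y_1) = (9, 4); (x_6, y_6) = (16692641, 7465176).


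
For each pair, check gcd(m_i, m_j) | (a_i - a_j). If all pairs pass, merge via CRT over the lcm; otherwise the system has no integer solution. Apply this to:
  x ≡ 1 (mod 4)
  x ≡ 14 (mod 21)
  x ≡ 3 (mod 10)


Moduli 4, 21, 10 are not pairwise coprime, so CRT works modulo lcm(m_i) when all pairwise compatibility conditions hold.
Pairwise compatibility: gcd(m_i, m_j) must divide a_i - a_j for every pair.
Merge one congruence at a time:
  Start: x ≡ 1 (mod 4).
  Combine with x ≡ 14 (mod 21): gcd(4, 21) = 1; 14 - 1 = 13, which IS divisible by 1, so compatible.
    Write x = 1 + 4·t and substitute into x ≡ 14 (mod 21): 4·t ≡ 14 − 1 = 13 (mod 21).
    The inverse of 4 mod 21 is 16 (since 4·16 = 64 = 3·21 + 1), so t ≡ 16·13 = 208 ≡ 19 (mod 21).
    Then x = 1 + 4·19 = 77, valid modulo lcm(4, 21) = 84: x ≡ 77 (mod 84).
  Combine with x ≡ 3 (mod 10): gcd(84, 10) = 2; 3 - 77 = -74, which IS divisible by 2, so compatible.
    Write x = 77 + 84·t and substitute into x ≡ 3 (mod 10): 84·t ≡ 3 − 77 = -74 (mod 10).
    Divide the congruence (and modulus) by g = 2: 42·t ≡ -37 (mod 5).
    Reduce coefficients mod 5: 2·t ≡ 3 (mod 5).
    The inverse of 2 mod 5 is 3 (since 2·3 = 6 = 1·5 + 1), so t ≡ 3·3 = 9 ≡ 4 (mod 5).
    Then x = 77 + 84·4 = 413, valid modulo lcm(84, 10) = 420: x ≡ 413 (mod 420).
Verify: 413 mod 4 = 1, 413 mod 21 = 14, 413 mod 10 = 3.

x ≡ 413 (mod 420).


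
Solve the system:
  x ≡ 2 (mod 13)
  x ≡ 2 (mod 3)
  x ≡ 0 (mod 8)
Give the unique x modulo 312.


Moduli 13, 3, 8 are pairwise coprime; by CRT there is a unique solution modulo M = 13 · 3 · 8 = 312.
Solve pairwise, accumulating the modulus:
  Start with x ≡ 2 (mod 13).
  Combine with x ≡ 2 (mod 3): since gcd(13, 3) = 1, we get a unique residue mod 39.
    Write x = 2 + 13·t and substitute into x ≡ 2 (mod 3): 13·t ≡ 2 − 2 = 0 (mod 3).
    Reduce coefficients mod 3: 1·t ≡ 0 (mod 3).
    So t ≡ 0 (mod 3).
    Then x = 2 + 13·0 = 2, valid modulo lcm(13, 3) = 39: x ≡ 2 (mod 39).
  Combine with x ≡ 0 (mod 8): since gcd(39, 8) = 1, we get a unique residue mod 312.
    Write x = 2 + 39·t and substitute into x ≡ 0 (mod 8): 39·t ≡ 0 − 2 = -2 (mod 8).
    Reduce coefficients mod 8: 7·t ≡ 6 (mod 8).
    The inverse of 7 mod 8 is 7 (since 7·7 = 49 = 6·8 + 1), so t ≡ 7·6 = 42 ≡ 2 (mod 8).
    Then x = 2 + 39·2 = 80, valid modulo lcm(39, 8) = 312: x ≡ 80 (mod 312).
Verify: 80 mod 13 = 2 ✓, 80 mod 3 = 2 ✓, 80 mod 8 = 0 ✓.

x ≡ 80 (mod 312).


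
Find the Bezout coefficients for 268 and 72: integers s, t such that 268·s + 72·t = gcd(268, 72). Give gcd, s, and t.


Euclidean algorithm on (268, 72) — divide until remainder is 0:
  268 = 3 · 72 + 52
  72 = 1 · 52 + 20
  52 = 2 · 20 + 12
  20 = 1 · 12 + 8
  12 = 1 · 8 + 4
  8 = 2 · 4 + 0
gcd(268, 72) = 4.
Track Bezout coefficients alongside the remainders: start with r₀ = 268 = a·1 + b·0 (s = 1, t = 0) and r₁ = 72 = a·0 + b·1 (s = 0, t = 1); each new remainder r_{k+1} = r_{k-1} − q_k·r_k inherits s_{k+1} = s_{k-1} − q_k·s_k, t_{k+1} = t_{k-1} − q_k·t_k, so r_k = a·s_k + b·t_k at every step:
  q = 3: r = 52, s = 1 − 3·0 = 1, t = 0 − 3·1 = -3  (check: 268·1 + 72·(-3) = 52)
  q = 1: r = 20, s = 0 − 1·1 = -1, t = 1 − 1·(-3) = 4  (check: 268·(-1) + 72·4 = 20)
  q = 2: r = 12, s = 1 − 2·(-1) = 3, t = -3 − 2·4 = -11  (check: 268·3 + 72·(-11) = 12)
  q = 1: r = 8, s = -1 − 1·3 = -4, t = 4 − 1·(-11) = 15  (check: 268·(-4) + 72·15 = 8)
  q = 1: r = 4, s = 3 − 1·(-4) = 7, t = -11 − 1·15 = -26  (check: 268·7 + 72·(-26) = 4)
The row with r = 4 (the gcd) gives the Bezout coefficients s = 7, t = -26.
Result: 268 · (7) + 72 · (-26) = 4.

gcd(268, 72) = 4; s = 7, t = -26 (check: 268·7 + 72·(-26) = 4).


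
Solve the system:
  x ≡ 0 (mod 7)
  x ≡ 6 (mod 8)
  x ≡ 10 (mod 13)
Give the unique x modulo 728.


Moduli 7, 8, 13 are pairwise coprime; by CRT there is a unique solution modulo M = 7 · 8 · 13 = 728.
Solve pairwise, accumulating the modulus:
  Start with x ≡ 0 (mod 7).
  Combine with x ≡ 6 (mod 8): since gcd(7, 8) = 1, we get a unique residue mod 56.
    Write x = 0 + 7·t and substitute into x ≡ 6 (mod 8): 7·t ≡ 6 − 0 = 6 (mod 8).
    The inverse of 7 mod 8 is 7 (since 7·7 = 49 = 6·8 + 1), so t ≡ 7·6 = 42 ≡ 2 (mod 8).
    Then x = 0 + 7·2 = 14, valid modulo lcm(7, 8) = 56: x ≡ 14 (mod 56).
  Combine with x ≡ 10 (mod 13): since gcd(56, 13) = 1, we get a unique residue mod 728.
    Write x = 14 + 56·t and substitute into x ≡ 10 (mod 13): 56·t ≡ 10 − 14 = -4 (mod 13).
    Reduce coefficients mod 13: 4·t ≡ 9 (mod 13).
    The inverse of 4 mod 13 is 10 (since 4·10 = 40 = 3·13 + 1), so t ≡ 10·9 = 90 ≡ 12 (mod 13).
    Then x = 14 + 56·12 = 686, valid modulo lcm(56, 13) = 728: x ≡ 686 (mod 728).
Verify: 686 mod 7 = 0 ✓, 686 mod 8 = 6 ✓, 686 mod 13 = 10 ✓.

x ≡ 686 (mod 728).


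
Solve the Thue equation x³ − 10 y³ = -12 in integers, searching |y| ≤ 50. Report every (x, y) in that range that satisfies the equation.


The equation is x³ - 10y³ = -12. For fixed y, x³ = 10·y³ − 12, so a solution requires the RHS to be a perfect cube.
Strategy: iterate y from -50 to 50, compute RHS = 10·y³ − 12, and check whether it is a (positive or negative) perfect cube.
Check small values of y:
  y = 0: RHS = -12 is not a perfect cube.
  y = 1: RHS = -2 is not a perfect cube.
  y = -1: RHS = -22 is not a perfect cube.
  y = 2: RHS = 68 is not a perfect cube.
  y = -2: RHS = -92 is not a perfect cube.
  y = 3: RHS = 258 is not a perfect cube.
  y = -3: RHS = -282 is not a perfect cube.
Continuing the search up to |y| = 50 finds no solutions either.
No (x, y) in the scanned range satisfies the equation.

No integer solutions with |y| ≤ 50.


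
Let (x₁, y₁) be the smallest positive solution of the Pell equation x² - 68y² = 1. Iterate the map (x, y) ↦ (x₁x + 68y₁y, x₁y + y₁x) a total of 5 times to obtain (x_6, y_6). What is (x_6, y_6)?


Step 1: Find the fundamental solution (x₁, y₁) of x² - 68y² = 1.
  Expand √68 as a continued fraction. a₀ = ⌊√68⌋ = 8; iterate m_{k+1} = d_k·a_k − m_k, d_{k+1} = (68 − m_{k+1}²)/d_k, a_{k+1} = ⌊(a₀ + m_{k+1})/d_{k+1}⌋ (starting m₀ = 0, d₀ = 1), with convergents p_k = a_k·p_{k-1} + p_{k-2}, q_k = a_k·q_{k-1} + q_{k-2} (p₋₁ = 1, q₋₁ = 0):
  k = 0: a₀ = 8; p₀/q₀ = 8/1; p₀² − 68·q₀² = 64 − 68 = -4.
  k = 1: m = 8, d = 4, a = ⌊(8 + 8)/4⌋ = 4; p/q = (4·8 + 1)/(4·1 + 0) = 33/4; p² − 68·q² = 1089 − 1088 = 1.
  The first convergent with p² − 68·q² = 1 gives the fundamental solution (x₁, y₁) = (33, 4).
Step 2: Apply the recurrence (x_{n+1}, y_{n+1}) = (x₁x_n + 68y₁y_n, x₁y_n + y₁x_n) repeatedly.
  From (x_1, y_1) = (33, 4): x_2 = 33·33 + 68·4·4 = 2177; y_2 = 33·4 + 4·33 = 264.
  From (x_2, y_2) = (2177, 264): x_3 = 33·2177 + 68·4·264 = 143649; y_3 = 33·264 + 4·2177 = 17420.
  From (x_3, y_3) = (143649, 17420): x_4 = 33·143649 + 68·4·17420 = 9478657; y_4 = 33·17420 + 4·143649 = 1149456.
  From (x_4, y_4) = (9478657, 1149456): x_5 = 33·9478657 + 68·4·1149456 = 625447713; y_5 = 33·1149456 + 4·9478657 = 75846676.
  From (x_5, y_5) = (625447713, 75846676): x_6 = 33·625447713 + 68·4·75846676 = 41270070401; y_6 = 33·75846676 + 4·625447713 = 5004731160.
Step 3: Verify x_6² - 68·y_6² = 1703218710903496300801 - 1703218710903496300800 = 1 (should be 1). ✓

(x_1, y_1) = (33, 4); (x_6, y_6) = (41270070401, 5004731160).


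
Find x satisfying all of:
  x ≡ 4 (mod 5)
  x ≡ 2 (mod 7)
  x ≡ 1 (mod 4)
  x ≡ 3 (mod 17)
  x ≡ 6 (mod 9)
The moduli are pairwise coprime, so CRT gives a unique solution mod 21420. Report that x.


Product of moduli M = 5 · 7 · 4 · 17 · 9 = 21420.
Merge one congruence at a time:
  Start: x ≡ 4 (mod 5).
  Combine with x ≡ 2 (mod 7); new modulus lcm = 35.
    Write x = 4 + 5·t and substitute into x ≡ 2 (mod 7): 5·t ≡ 2 − 4 = -2 (mod 7).
    Reduce coefficients mod 7: 5·t ≡ 5 (mod 7).
    The inverse of 5 mod 7 is 3 (since 5·3 = 15 = 2·7 + 1), so t ≡ 3·5 = 15 ≡ 1 (mod 7).
    Then x = 4 + 5·1 = 9, valid modulo lcm(5, 7) = 35: x ≡ 9 (mod 35).
  Combine with x ≡ 1 (mod 4); new modulus lcm = 140.
    Write x = 9 + 35·t and substitute into x ≡ 1 (mod 4): 35·t ≡ 1 − 9 = -8 (mod 4).
    Reduce coefficients mod 4: 3·t ≡ 0 (mod 4).
    The inverse of 3 mod 4 is 3 (since 3·3 = 9 = 2·4 + 1), so t ≡ 3·0 = 0 ≡ 0 (mod 4).
    Then x = 9 + 35·0 = 9, valid modulo lcm(35, 4) = 140: x ≡ 9 (mod 140).
  Combine with x ≡ 3 (mod 17); new modulus lcm = 2380.
    Write x = 9 + 140·t and substitute into x ≡ 3 (mod 17): 140·t ≡ 3 − 9 = -6 (mod 17).
    Reduce coefficients mod 17: 4·t ≡ 11 (mod 17).
    The inverse of 4 mod 17 is 13 (since 4·13 = 52 = 3·17 + 1), so t ≡ 13·11 = 143 ≡ 7 (mod 17).
    Then x = 9 + 140·7 = 989, valid modulo lcm(140, 17) = 2380: x ≡ 989 (mod 2380).
  Combine with x ≡ 6 (mod 9); new modulus lcm = 21420.
    Write x = 989 + 2380·t and substitute into x ≡ 6 (mod 9): 2380·t ≡ 6 − 989 = -983 (mod 9).
    Reduce coefficients mod 9: 4·t ≡ 7 (mod 9).
    The inverse of 4 mod 9 is 7 (since 4·7 = 28 = 3·9 + 1), so t ≡ 7·7 = 49 ≡ 4 (mod 9).
    Then x = 989 + 2380·4 = 10509, valid modulo lcm(2380, 9) = 21420: x ≡ 10509 (mod 21420).
Verify against each original: 10509 mod 5 = 4, 10509 mod 7 = 2, 10509 mod 4 = 1, 10509 mod 17 = 3, 10509 mod 9 = 6.

x ≡ 10509 (mod 21420).


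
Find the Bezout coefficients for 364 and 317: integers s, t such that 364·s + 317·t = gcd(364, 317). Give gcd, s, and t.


Euclidean algorithm on (364, 317) — divide until remainder is 0:
  364 = 1 · 317 + 47
  317 = 6 · 47 + 35
  47 = 1 · 35 + 12
  35 = 2 · 12 + 11
  12 = 1 · 11 + 1
  11 = 11 · 1 + 0
gcd(364, 317) = 1.
Track Bezout coefficients alongside the remainders: start with r₀ = 364 = a·1 + b·0 (s = 1, t = 0) and r₁ = 317 = a·0 + b·1 (s = 0, t = 1); each new remainder r_{k+1} = r_{k-1} − q_k·r_k inherits s_{k+1} = s_{k-1} − q_k·s_k, t_{k+1} = t_{k-1} − q_k·t_k, so r_k = a·s_k + b·t_k at every step:
  q = 1: r = 47, s = 1 − 1·0 = 1, t = 0 − 1·1 = -1  (check: 364·1 + 317·(-1) = 47)
  q = 6: r = 35, s = 0 − 6·1 = -6, t = 1 − 6·(-1) = 7  (check: 364·(-6) + 317·7 = 35)
  q = 1: r = 12, s = 1 − 1·(-6) = 7, t = -1 − 1·7 = -8  (check: 364·7 + 317·(-8) = 12)
  q = 2: r = 11, s = -6 − 2·7 = -20, t = 7 − 2·(-8) = 23  (check: 364·(-20) + 317·23 = 11)
  q = 1: r = 1, s = 7 − 1·(-20) = 27, t = -8 − 1·23 = -31  (check: 364·27 + 317·(-31) = 1)
The row with r = 1 (the gcd) gives the Bezout coefficients s = 27, t = -31.
Result: 364 · (27) + 317 · (-31) = 1.

gcd(364, 317) = 1; s = 27, t = -31 (check: 364·27 + 317·(-31) = 1).


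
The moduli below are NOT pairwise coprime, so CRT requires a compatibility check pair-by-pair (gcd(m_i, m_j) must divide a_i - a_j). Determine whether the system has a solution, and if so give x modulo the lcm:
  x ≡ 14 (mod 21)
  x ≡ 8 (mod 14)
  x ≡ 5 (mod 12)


Moduli 21, 14, 12 are not pairwise coprime, so CRT works modulo lcm(m_i) when all pairwise compatibility conditions hold.
Pairwise compatibility: gcd(m_i, m_j) must divide a_i - a_j for every pair.
Merge one congruence at a time:
  Start: x ≡ 14 (mod 21).
  Combine with x ≡ 8 (mod 14): gcd(21, 14) = 7, and 8 - 14 = -6 is NOT divisible by 7.
    ⇒ system is inconsistent (no integer solution).

No solution (the system is inconsistent).


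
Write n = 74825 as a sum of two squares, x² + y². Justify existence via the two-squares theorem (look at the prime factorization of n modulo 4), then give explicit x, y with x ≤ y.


Step 1: Factor n = 74825 = 5^2 · 41 · 73.
Step 2: Check the mod-4 condition on each prime factor: 5 ≡ 1 (mod 4), exponent 2; 41 ≡ 1 (mod 4), exponent 1; 73 ≡ 1 (mod 4), exponent 1.
All primes ≡ 3 (mod 4) appear to even exponent (or don't appear), so by the two-squares theorem n IS expressible as a sum of two squares.
Step 3: Build a representation. Group n = k² · m with k = 5 and m = 41 · 73 = 2993 (a product of primes ≡ 1 (mod 4)); a representation of m scales to one of n via (k·x)² + (k·y)² = k²(x² + y²). Each prime p ≡ 1 (mod 4) is itself a sum of two squares; find a² by testing p − a² for a perfect square:
  41: 41 − 1² = 40, 41 − 2² = 37, 41 − 3² = 32, 41 − 4² = 25 = 5² ⇒ 41 = 4² + 5².
  73: 73 − 1² = 72, 73 − 2² = 69, 73 − 3² = 64 = 8² ⇒ 73 = 3² + 8².
  Combine using the Brahmagupta–Fibonacci identity (a² + b²)(c² + d²) = (ac − bd)² + (ad + bc)² = (ac + bd)² + (ad − bc)²:
  41 · 73 = 2993: from (4² + 5²)(3² + 8²), take (4·3 − 5·8, 4·8 + 5·3) = (12 − 40, 32 + 15) = (-28, 47); dropping signs (only squares matter) gives (28, 47); check 28² + 47² = 784 + 2209 = 2993 ✓.
  Scale by k = 5: (5·28, 5·47) = (140, 235).
Step 4: Order so x ≤ y and verify: 140² + 235² = 19600 + 55225 = 74825 = n. ✓

n = 74825 = 140² + 235² (one valid representation with x ≤ y).


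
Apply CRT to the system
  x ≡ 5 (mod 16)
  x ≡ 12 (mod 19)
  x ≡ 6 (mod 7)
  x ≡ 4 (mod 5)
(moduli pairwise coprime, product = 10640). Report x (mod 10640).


Product of moduli M = 16 · 19 · 7 · 5 = 10640.
Merge one congruence at a time:
  Start: x ≡ 5 (mod 16).
  Combine with x ≡ 12 (mod 19); new modulus lcm = 304.
    Write x = 5 + 16·t and substitute into x ≡ 12 (mod 19): 16·t ≡ 12 − 5 = 7 (mod 19).
    The inverse of 16 mod 19 is 6 (since 16·6 = 96 = 5·19 + 1), so t ≡ 6·7 = 42 ≡ 4 (mod 19).
    Then x = 5 + 16·4 = 69, valid modulo lcm(16, 19) = 304: x ≡ 69 (mod 304).
  Combine with x ≡ 6 (mod 7); new modulus lcm = 2128.
    Write x = 69 + 304·t and substitute into x ≡ 6 (mod 7): 304·t ≡ 6 − 69 = -63 (mod 7).
    Reduce coefficients mod 7: 3·t ≡ 0 (mod 7).
    The inverse of 3 mod 7 is 5 (since 3·5 = 15 = 2·7 + 1), so t ≡ 5·0 = 0 ≡ 0 (mod 7).
    Then x = 69 + 304·0 = 69, valid modulo lcm(304, 7) = 2128: x ≡ 69 (mod 2128).
  Combine with x ≡ 4 (mod 5); new modulus lcm = 10640.
    Write x = 69 + 2128·t and substitute into x ≡ 4 (mod 5): 2128·t ≡ 4 − 69 = -65 (mod 5).
    Reduce coefficients mod 5: 3·t ≡ 0 (mod 5).
    The inverse of 3 mod 5 is 2 (since 3·2 = 6 = 1·5 + 1), so t ≡ 2·0 = 0 ≡ 0 (mod 5).
    Then x = 69 + 2128·0 = 69, valid modulo lcm(2128, 5) = 10640: x ≡ 69 (mod 10640).
Verify against each original: 69 mod 16 = 5, 69 mod 19 = 12, 69 mod 7 = 6, 69 mod 5 = 4.

x ≡ 69 (mod 10640).


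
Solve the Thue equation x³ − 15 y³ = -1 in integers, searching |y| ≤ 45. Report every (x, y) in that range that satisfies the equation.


The equation is x³ - 15y³ = -1. For fixed y, x³ = 15·y³ − 1, so a solution requires the RHS to be a perfect cube.
Strategy: iterate y from -45 to 45, compute RHS = 15·y³ − 1, and check whether it is a (positive or negative) perfect cube.
Check small values of y:
  y = 0: RHS = -1 = (-1)³ ⇒ x = -1 works.
  y = 1: RHS = 14 is not a perfect cube.
  y = -1: RHS = -16 is not a perfect cube.
  y = 2: RHS = 119 is not a perfect cube.
  y = -2: RHS = -121 is not a perfect cube.
  y = 3: RHS = 404 is not a perfect cube.
  y = -3: RHS = -406 is not a perfect cube.
Continuing the search up to |y| = 45 finds no further solutions beyond those listed.
Collected solutions: (-1, 0).

Solutions (with |y| ≤ 45): (-1, 0).


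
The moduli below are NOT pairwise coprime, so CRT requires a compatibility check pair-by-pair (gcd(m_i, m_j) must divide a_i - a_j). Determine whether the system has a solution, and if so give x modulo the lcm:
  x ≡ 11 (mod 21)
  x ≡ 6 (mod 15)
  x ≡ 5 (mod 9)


Moduli 21, 15, 9 are not pairwise coprime, so CRT works modulo lcm(m_i) when all pairwise compatibility conditions hold.
Pairwise compatibility: gcd(m_i, m_j) must divide a_i - a_j for every pair.
Merge one congruence at a time:
  Start: x ≡ 11 (mod 21).
  Combine with x ≡ 6 (mod 15): gcd(21, 15) = 3, and 6 - 11 = -5 is NOT divisible by 3.
    ⇒ system is inconsistent (no integer solution).

No solution (the system is inconsistent).


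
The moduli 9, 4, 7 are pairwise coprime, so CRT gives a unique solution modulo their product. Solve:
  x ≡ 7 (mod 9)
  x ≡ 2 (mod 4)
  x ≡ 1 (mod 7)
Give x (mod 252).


Moduli 9, 4, 7 are pairwise coprime; by CRT there is a unique solution modulo M = 9 · 4 · 7 = 252.
Solve pairwise, accumulating the modulus:
  Start with x ≡ 7 (mod 9).
  Combine with x ≡ 2 (mod 4): since gcd(9, 4) = 1, we get a unique residue mod 36.
    Write x = 7 + 9·t and substitute into x ≡ 2 (mod 4): 9·t ≡ 2 − 7 = -5 (mod 4).
    Reduce coefficients mod 4: 1·t ≡ 3 (mod 4).
    So t ≡ 3 (mod 4).
    Then x = 7 + 9·3 = 34, valid modulo lcm(9, 4) = 36: x ≡ 34 (mod 36).
  Combine with x ≡ 1 (mod 7): since gcd(36, 7) = 1, we get a unique residue mod 252.
    Write x = 34 + 36·t and substitute into x ≡ 1 (mod 7): 36·t ≡ 1 − 34 = -33 (mod 7).
    Reduce coefficients mod 7: 1·t ≡ 2 (mod 7).
    So t ≡ 2 (mod 7).
    Then x = 34 + 36·2 = 106, valid modulo lcm(36, 7) = 252: x ≡ 106 (mod 252).
Verify: 106 mod 9 = 7 ✓, 106 mod 4 = 2 ✓, 106 mod 7 = 1 ✓.

x ≡ 106 (mod 252).


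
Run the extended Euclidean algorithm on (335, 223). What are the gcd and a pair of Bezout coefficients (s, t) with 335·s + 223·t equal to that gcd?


Euclidean algorithm on (335, 223) — divide until remainder is 0:
  335 = 1 · 223 + 112
  223 = 1 · 112 + 111
  112 = 1 · 111 + 1
  111 = 111 · 1 + 0
gcd(335, 223) = 1.
Track Bezout coefficients alongside the remainders: start with r₀ = 335 = a·1 + b·0 (s = 1, t = 0) and r₁ = 223 = a·0 + b·1 (s = 0, t = 1); each new remainder r_{k+1} = r_{k-1} − q_k·r_k inherits s_{k+1} = s_{k-1} − q_k·s_k, t_{k+1} = t_{k-1} − q_k·t_k, so r_k = a·s_k + b·t_k at every step:
  q = 1: r = 112, s = 1 − 1·0 = 1, t = 0 − 1·1 = -1  (check: 335·1 + 223·(-1) = 112)
  q = 1: r = 111, s = 0 − 1·1 = -1, t = 1 − 1·(-1) = 2  (check: 335·(-1) + 223·2 = 111)
  q = 1: r = 1, s = 1 − 1·(-1) = 2, t = -1 − 1·2 = -3  (check: 335·2 + 223·(-3) = 1)
The row with r = 1 (the gcd) gives the Bezout coefficients s = 2, t = -3.
Result: 335 · (2) + 223 · (-3) = 1.

gcd(335, 223) = 1; s = 2, t = -3 (check: 335·2 + 223·(-3) = 1).


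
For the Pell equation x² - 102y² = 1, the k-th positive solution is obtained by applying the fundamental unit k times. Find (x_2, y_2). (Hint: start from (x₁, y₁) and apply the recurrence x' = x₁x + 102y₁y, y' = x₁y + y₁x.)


Step 1: Find the fundamental solution (x₁, y₁) of x² - 102y² = 1.
  Expand √102 as a continued fraction. a₀ = ⌊√102⌋ = 10; iterate m_{k+1} = d_k·a_k − m_k, d_{k+1} = (102 − m_{k+1}²)/d_k, a_{k+1} = ⌊(a₀ + m_{k+1})/d_{k+1}⌋ (starting m₀ = 0, d₀ = 1), with convergents p_k = a_k·p_{k-1} + p_{k-2}, q_k = a_k·q_{k-1} + q_{k-2} (p₋₁ = 1, q₋₁ = 0):
  k = 0: a₀ = 10; p₀/q₀ = 10/1; p₀² − 102·q₀² = 100 − 102 = -2.
  k = 1: m = 10, d = 2, a = ⌊(10 + 10)/2⌋ = 10; p/q = (10·10 + 1)/(10·1 + 0) = 101/10; p² − 102·q² = 10201 − 10200 = 1.
  The first convergent with p² − 102·q² = 1 gives the fundamental solution (x₁, y₁) = (101, 10).
Step 2: Apply the recurrence (x_{n+1}, y_{n+1}) = (x₁x_n + 102y₁y_n, x₁y_n + y₁x_n) repeatedly.
  From (x_1, y_1) = (101, 10): x_2 = 101·101 + 102·10·10 = 20401; y_2 = 101·10 + 10·101 = 2020.
Step 3: Verify x_2² - 102·y_2² = 416200801 - 416200800 = 1 (should be 1). ✓

(x_1, y_1) = (101, 10); (x_2, y_2) = (20401, 2020).


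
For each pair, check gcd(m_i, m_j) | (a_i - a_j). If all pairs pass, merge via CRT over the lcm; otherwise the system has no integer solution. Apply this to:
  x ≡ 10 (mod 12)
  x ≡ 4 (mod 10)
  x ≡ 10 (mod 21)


Moduli 12, 10, 21 are not pairwise coprime, so CRT works modulo lcm(m_i) when all pairwise compatibility conditions hold.
Pairwise compatibility: gcd(m_i, m_j) must divide a_i - a_j for every pair.
Merge one congruence at a time:
  Start: x ≡ 10 (mod 12).
  Combine with x ≡ 4 (mod 10): gcd(12, 10) = 2; 4 - 10 = -6, which IS divisible by 2, so compatible.
    Write x = 10 + 12·t and substitute into x ≡ 4 (mod 10): 12·t ≡ 4 − 10 = -6 (mod 10).
    Divide the congruence (and modulus) by g = 2: 6·t ≡ -3 (mod 5).
    Reduce coefficients mod 5: 1·t ≡ 2 (mod 5).
    So t ≡ 2 (mod 5).
    Then x = 10 + 12·2 = 34, valid modulo lcm(12, 10) = 60: x ≡ 34 (mod 60).
  Combine with x ≡ 10 (mod 21): gcd(60, 21) = 3; 10 - 34 = -24, which IS divisible by 3, so compatible.
    Write x = 34 + 60·t and substitute into x ≡ 10 (mod 21): 60·t ≡ 10 − 34 = -24 (mod 21).
    Divide the congruence (and modulus) by g = 3: 20·t ≡ -8 (mod 7).
    Reduce coefficients mod 7: 6·t ≡ 6 (mod 7).
    The inverse of 6 mod 7 is 6 (since 6·6 = 36 = 5·7 + 1), so t ≡ 6·6 = 36 ≡ 1 (mod 7).
    Then x = 34 + 60·1 = 94, valid modulo lcm(60, 21) = 420: x ≡ 94 (mod 420).
Verify: 94 mod 12 = 10, 94 mod 10 = 4, 94 mod 21 = 10.

x ≡ 94 (mod 420).


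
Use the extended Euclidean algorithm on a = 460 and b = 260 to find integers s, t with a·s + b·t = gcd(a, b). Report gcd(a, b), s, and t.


Euclidean algorithm on (460, 260) — divide until remainder is 0:
  460 = 1 · 260 + 200
  260 = 1 · 200 + 60
  200 = 3 · 60 + 20
  60 = 3 · 20 + 0
gcd(460, 260) = 20.
Track Bezout coefficients alongside the remainders: start with r₀ = 460 = a·1 + b·0 (s = 1, t = 0) and r₁ = 260 = a·0 + b·1 (s = 0, t = 1); each new remainder r_{k+1} = r_{k-1} − q_k·r_k inherits s_{k+1} = s_{k-1} − q_k·s_k, t_{k+1} = t_{k-1} − q_k·t_k, so r_k = a·s_k + b·t_k at every step:
  q = 1: r = 200, s = 1 − 1·0 = 1, t = 0 − 1·1 = -1  (check: 460·1 + 260·(-1) = 200)
  q = 1: r = 60, s = 0 − 1·1 = -1, t = 1 − 1·(-1) = 2  (check: 460·(-1) + 260·2 = 60)
  q = 3: r = 20, s = 1 − 3·(-1) = 4, t = -1 − 3·2 = -7  (check: 460·4 + 260·(-7) = 20)
The row with r = 20 (the gcd) gives the Bezout coefficients s = 4, t = -7.
Result: 460 · (4) + 260 · (-7) = 20.

gcd(460, 260) = 20; s = 4, t = -7 (check: 460·4 + 260·(-7) = 20).
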